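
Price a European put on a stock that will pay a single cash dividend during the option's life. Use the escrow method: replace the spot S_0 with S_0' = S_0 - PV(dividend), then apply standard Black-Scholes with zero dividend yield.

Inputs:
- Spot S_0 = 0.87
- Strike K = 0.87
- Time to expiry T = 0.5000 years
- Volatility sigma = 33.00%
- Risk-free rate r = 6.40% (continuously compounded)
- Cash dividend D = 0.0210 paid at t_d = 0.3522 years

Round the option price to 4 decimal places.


Answer: Price = 0.0752

Derivation:
PV(D) = D * exp(-r * t_d) = 0.0210 * 0.97771135 = 0.02053194
S_0' = S_0 - PV(D) = 0.8700 - 0.02053194 = 0.84946806
d1 = (ln(S_0'/K) + (r + sigma^2/2)*T) / (sigma*sqrt(T)) = 0.15145855
d2 = d1 - sigma*sqrt(T) = -0.08188668
exp(-rT) = 0.96850658
N(-d1) = 0.43980700; N(-d2) = 0.53263159
P = K * exp(-rT) * N(-d2) - S_0' * N(-d1) = 0.8700 * 0.96850658 * 0.53263159 - 0.84946806 * 0.43980700 = 0.0752


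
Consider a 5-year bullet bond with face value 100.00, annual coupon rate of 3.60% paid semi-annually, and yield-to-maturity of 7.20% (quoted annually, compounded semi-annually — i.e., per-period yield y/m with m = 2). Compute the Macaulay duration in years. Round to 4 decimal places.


Answer: Macaulay duration = 4.5807 years

Derivation:
Coupon per period c = face * coupon_rate / m = 1.800000
Periods per year m = 2; per-period yield y/m = 0.036000
Number of cashflows N = 10
Cashflows (t years, CF_t, discount factor 1/(1+y/m)^(m*t), PV):
  t = 0.5000: CF_t = 1.800000, DF = 0.965251, PV = 1.737452
  t = 1.0000: CF_t = 1.800000, DF = 0.931709, PV = 1.677077
  t = 1.5000: CF_t = 1.800000, DF = 0.899333, PV = 1.618800
  t = 2.0000: CF_t = 1.800000, DF = 0.868082, PV = 1.562548
  t = 2.5000: CF_t = 1.800000, DF = 0.837917, PV = 1.508251
  t = 3.0000: CF_t = 1.800000, DF = 0.808801, PV = 1.455841
  t = 3.5000: CF_t = 1.800000, DF = 0.780696, PV = 1.405252
  t = 4.0000: CF_t = 1.800000, DF = 0.753567, PV = 1.356421
  t = 4.5000: CF_t = 1.800000, DF = 0.727381, PV = 1.309287
  t = 5.0000: CF_t = 101.800000, DF = 0.702106, PV = 71.474352
Price P = sum_t PV_t = 85.105281
Macaulay numerator sum_t t * PV_t:
  t * PV_t at t = 0.5000: 0.868726
  t * PV_t at t = 1.0000: 1.677077
  t * PV_t at t = 1.5000: 2.428200
  t * PV_t at t = 2.0000: 3.125097
  t * PV_t at t = 2.5000: 3.770628
  t * PV_t at t = 3.0000: 4.367523
  t * PV_t at t = 3.5000: 4.918382
  t * PV_t at t = 4.0000: 5.425683
  t * PV_t at t = 4.5000: 5.891789
  t * PV_t at t = 5.0000: 357.371758
Macaulay duration D = (sum_t t * PV_t) / P = 389.844864 / 85.105281 = 4.580736


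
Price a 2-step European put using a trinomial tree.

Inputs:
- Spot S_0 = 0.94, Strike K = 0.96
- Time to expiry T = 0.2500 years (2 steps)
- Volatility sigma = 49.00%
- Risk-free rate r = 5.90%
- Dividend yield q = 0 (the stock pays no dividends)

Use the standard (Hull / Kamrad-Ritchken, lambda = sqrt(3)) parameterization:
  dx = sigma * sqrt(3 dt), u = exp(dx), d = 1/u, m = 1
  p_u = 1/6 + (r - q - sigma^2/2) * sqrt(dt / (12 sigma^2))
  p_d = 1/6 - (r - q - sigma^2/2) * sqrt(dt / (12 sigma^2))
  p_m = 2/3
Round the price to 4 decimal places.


Answer: Price = V(0,0) = 0.0861

Derivation:
dt = T/N = 0.125000; dx = sigma*sqrt(3*dt) = 0.300062
u = exp(dx) = 1.349943; d = 1/u = 0.740772
p_u = 0.153951, p_m = 0.666667, p_d = 0.179383
Discount per step: exp(-r*dt) = 0.992652
Stock lattice S(k, j) with j the centered position index:
  k=0: S(0,+0) = 0.9400
  k=1: S(1,-1) = 0.6963; S(1,+0) = 0.9400; S(1,+1) = 1.2689
  k=2: S(2,-2) = 0.5158; S(2,-1) = 0.6963; S(2,+0) = 0.9400; S(2,+1) = 1.2689; S(2,+2) = 1.7130
Terminal payoffs V(N, j) = max(K - S_T, 0):
  V(2,-2) = 0.444182; V(2,-1) = 0.263674; V(2,+0) = 0.020000; V(2,+1) = 0.000000; V(2,+2) = 0.000000
Backward induction: V(k, j) = exp(-r*dt) * [p_u * V(k+1, j+1) + p_m * V(k+1, j) + p_d * V(k+1, j-1)]
  V(1,-1) = exp(-r*dt) * [p_u*0.020000 + p_m*0.263674 + p_d*0.444182] = 0.256641
  V(1,+0) = exp(-r*dt) * [p_u*0.000000 + p_m*0.020000 + p_d*0.263674] = 0.060186
  V(1,+1) = exp(-r*dt) * [p_u*0.000000 + p_m*0.000000 + p_d*0.020000] = 0.003561
  V(0,+0) = exp(-r*dt) * [p_u*0.003561 + p_m*0.060186 + p_d*0.256641] = 0.086072


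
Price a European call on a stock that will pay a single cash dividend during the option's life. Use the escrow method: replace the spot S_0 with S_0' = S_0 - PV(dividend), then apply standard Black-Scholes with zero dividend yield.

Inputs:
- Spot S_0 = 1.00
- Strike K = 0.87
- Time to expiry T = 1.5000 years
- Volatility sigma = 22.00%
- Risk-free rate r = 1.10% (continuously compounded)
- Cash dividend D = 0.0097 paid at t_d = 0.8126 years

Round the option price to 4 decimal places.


PV(D) = D * exp(-r * t_d) = 0.0097 * 0.99110123 = 0.00961368
S_0' = S_0 - PV(D) = 1.0000 - 0.00961368 = 0.99038632
d1 = (ln(S_0'/K) + (r + sigma^2/2)*T) / (sigma*sqrt(T)) = 0.67695685
d2 = d1 - sigma*sqrt(T) = 0.40751298
exp(-rT) = 0.98363538
N(d1) = 0.75078333; N(d2) = 0.65818437
C = S_0' * N(d1) - K * exp(-rT) * N(d2) = 0.99038632 * 0.75078333 - 0.8700 * 0.98363538 * 0.65818437 = 0.1803

Answer: Price = 0.1803


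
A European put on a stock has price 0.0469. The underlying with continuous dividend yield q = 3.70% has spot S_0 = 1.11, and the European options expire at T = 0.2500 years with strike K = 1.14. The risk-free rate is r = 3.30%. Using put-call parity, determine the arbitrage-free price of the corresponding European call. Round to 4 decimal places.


Answer: Call price = 0.0160

Derivation:
Put-call parity: C - P = S_0 * exp(-qT) - K * exp(-rT).
S_0 * exp(-qT) = 1.1100 * 0.99079265 = 1.09977984
K * exp(-rT) = 1.1400 * 0.99178394 = 1.13063369
C = P + S*exp(-qT) - K*exp(-rT)
C = 0.0469 + 1.09977984 - 1.13063369 = 0.0160


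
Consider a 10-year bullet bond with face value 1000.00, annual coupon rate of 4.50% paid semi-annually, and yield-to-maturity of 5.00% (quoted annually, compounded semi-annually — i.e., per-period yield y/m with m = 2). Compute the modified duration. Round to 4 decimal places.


Coupon per period c = face * coupon_rate / m = 22.500000
Periods per year m = 2; per-period yield y/m = 0.025000
Number of cashflows N = 20
Cashflows (t years, CF_t, discount factor 1/(1+y/m)^(m*t), PV):
  t = 0.5000: CF_t = 22.500000, DF = 0.975610, PV = 21.951220
  t = 1.0000: CF_t = 22.500000, DF = 0.951814, PV = 21.415824
  t = 1.5000: CF_t = 22.500000, DF = 0.928599, PV = 20.893487
  t = 2.0000: CF_t = 22.500000, DF = 0.905951, PV = 20.383890
  t = 2.5000: CF_t = 22.500000, DF = 0.883854, PV = 19.886721
  t = 3.0000: CF_t = 22.500000, DF = 0.862297, PV = 19.401679
  t = 3.5000: CF_t = 22.500000, DF = 0.841265, PV = 18.928468
  t = 4.0000: CF_t = 22.500000, DF = 0.820747, PV = 18.466798
  t = 4.5000: CF_t = 22.500000, DF = 0.800728, PV = 18.016388
  t = 5.0000: CF_t = 22.500000, DF = 0.781198, PV = 17.576964
  t = 5.5000: CF_t = 22.500000, DF = 0.762145, PV = 17.148258
  t = 6.0000: CF_t = 22.500000, DF = 0.743556, PV = 16.730007
  t = 6.5000: CF_t = 22.500000, DF = 0.725420, PV = 16.321958
  t = 7.0000: CF_t = 22.500000, DF = 0.707727, PV = 15.923862
  t = 7.5000: CF_t = 22.500000, DF = 0.690466, PV = 15.535475
  t = 8.0000: CF_t = 22.500000, DF = 0.673625, PV = 15.156561
  t = 8.5000: CF_t = 22.500000, DF = 0.657195, PV = 14.786889
  t = 9.0000: CF_t = 22.500000, DF = 0.641166, PV = 14.426233
  t = 9.5000: CF_t = 22.500000, DF = 0.625528, PV = 14.074374
  t = 10.0000: CF_t = 1022.500000, DF = 0.610271, PV = 624.002039
Price P = sum_t PV_t = 961.027094
First compute Macaulay numerator sum_t t * PV_t:
  t * PV_t at t = 0.5000: 10.975610
  t * PV_t at t = 1.0000: 21.415824
  t * PV_t at t = 1.5000: 31.340230
  t * PV_t at t = 2.0000: 40.767779
  t * PV_t at t = 2.5000: 49.716804
  t * PV_t at t = 3.0000: 58.205038
  t * PV_t at t = 3.5000: 66.249637
  t * PV_t at t = 4.0000: 73.867191
  t * PV_t at t = 4.5000: 81.073747
  t * PV_t at t = 5.0000: 87.884820
  t * PV_t at t = 5.5000: 94.315417
  t * PV_t at t = 6.0000: 100.380044
  t * PV_t at t = 6.5000: 106.092730
  t * PV_t at t = 7.0000: 111.467033
  t * PV_t at t = 7.5000: 116.516063
  t * PV_t at t = 8.0000: 121.252488
  t * PV_t at t = 8.5000: 125.688555
  t * PV_t at t = 9.0000: 129.836097
  t * PV_t at t = 9.5000: 133.706549
  t * PV_t at t = 10.0000: 6240.020391
Macaulay duration D = 7800.772047 / 961.027094 = 8.117120
Modified duration = D / (1 + y/m) = 8.117120 / (1 + 0.025000) = 7.919141

Answer: Modified duration = 7.9191


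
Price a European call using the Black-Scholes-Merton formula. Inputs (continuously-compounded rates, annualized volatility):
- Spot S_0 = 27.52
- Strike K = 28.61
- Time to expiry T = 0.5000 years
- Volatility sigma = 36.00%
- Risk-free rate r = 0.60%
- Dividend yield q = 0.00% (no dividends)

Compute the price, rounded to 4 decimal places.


Answer: Price = 2.3639

Derivation:
d1 = (ln(S/K) + (r - q + 0.5*sigma^2) * T) / (sigma * sqrt(T)) = -0.01352654
d2 = d1 - sigma * sqrt(T) = -0.26808498
exp(-rT) = 0.99700450; exp(-qT) = 1.00000000
C = S_0 * exp(-qT) * N(d1) - K * exp(-rT) * N(d2)
N(d1) = 0.49460386; N(d2) = 0.39431695
C = 27.5200 * 1.00000000 * 0.49460386 - 28.6100 * 0.99700450 * 0.39431695 = 2.3639


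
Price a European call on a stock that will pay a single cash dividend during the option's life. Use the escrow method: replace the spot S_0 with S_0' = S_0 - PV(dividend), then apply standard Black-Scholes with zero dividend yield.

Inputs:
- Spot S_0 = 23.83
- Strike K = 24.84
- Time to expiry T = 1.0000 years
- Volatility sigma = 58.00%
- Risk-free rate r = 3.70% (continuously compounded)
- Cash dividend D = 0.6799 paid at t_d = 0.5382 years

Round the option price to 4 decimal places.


PV(D) = D * exp(-r * t_d) = 0.6799 * 0.98028356 = 0.66649479
S_0' = S_0 - PV(D) = 23.8300 - 0.66649479 = 23.16350521
d1 = (ln(S_0'/K) + (r + sigma^2/2)*T) / (sigma*sqrt(T)) = 0.23331505
d2 = d1 - sigma*sqrt(T) = -0.34668495
exp(-rT) = 0.96367614
N(d1) = 0.59224162; N(d2) = 0.36441401
C = S_0' * N(d1) - K * exp(-rT) * N(d2) = 23.16350521 * 0.59224162 - 24.8400 * 0.96367614 * 0.36441401 = 4.9952

Answer: Price = 4.9952


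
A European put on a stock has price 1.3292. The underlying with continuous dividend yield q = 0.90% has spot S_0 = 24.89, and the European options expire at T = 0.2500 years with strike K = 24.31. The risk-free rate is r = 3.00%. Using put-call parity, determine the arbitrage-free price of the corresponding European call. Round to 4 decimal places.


Put-call parity: C - P = S_0 * exp(-qT) - K * exp(-rT).
S_0 * exp(-qT) = 24.8900 * 0.99775253 = 24.83406046
K * exp(-rT) = 24.3100 * 0.99252805 = 24.12835701
C = P + S*exp(-qT) - K*exp(-rT)
C = 1.3292 + 24.83406046 - 24.12835701 = 2.0349

Answer: Call price = 2.0349


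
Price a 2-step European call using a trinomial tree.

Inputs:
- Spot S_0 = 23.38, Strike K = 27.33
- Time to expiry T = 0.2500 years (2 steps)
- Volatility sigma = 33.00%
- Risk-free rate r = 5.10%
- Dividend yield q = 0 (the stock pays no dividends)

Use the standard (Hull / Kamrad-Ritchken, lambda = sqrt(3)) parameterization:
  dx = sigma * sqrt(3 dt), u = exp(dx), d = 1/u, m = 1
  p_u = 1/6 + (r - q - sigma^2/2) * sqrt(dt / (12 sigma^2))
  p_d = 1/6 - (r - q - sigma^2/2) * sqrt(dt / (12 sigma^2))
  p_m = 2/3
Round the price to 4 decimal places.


Answer: Price = V(0,0) = 0.4887

Derivation:
dt = T/N = 0.125000; dx = sigma*sqrt(3*dt) = 0.202083
u = exp(dx) = 1.223949; d = 1/u = 0.817027
p_u = 0.165600, p_m = 0.666667, p_d = 0.167734
Discount per step: exp(-r*dt) = 0.993645
Stock lattice S(k, j) with j the centered position index:
  k=0: S(0,+0) = 23.3800
  k=1: S(1,-1) = 19.1021; S(1,+0) = 23.3800; S(1,+1) = 28.6159
  k=2: S(2,-2) = 15.6069; S(2,-1) = 19.1021; S(2,+0) = 23.3800; S(2,+1) = 28.6159; S(2,+2) = 35.0245
Terminal payoffs V(N, j) = max(S_T - K, 0):
  V(2,-2) = 0.000000; V(2,-1) = 0.000000; V(2,+0) = 0.000000; V(2,+1) = 1.285939; V(2,+2) = 7.694463
Backward induction: V(k, j) = exp(-r*dt) * [p_u * V(k+1, j+1) + p_m * V(k+1, j) + p_d * V(k+1, j-1)]
  V(1,-1) = exp(-r*dt) * [p_u*0.000000 + p_m*0.000000 + p_d*0.000000] = 0.000000
  V(1,+0) = exp(-r*dt) * [p_u*1.285939 + p_m*0.000000 + p_d*0.000000] = 0.211598
  V(1,+1) = exp(-r*dt) * [p_u*7.694463 + p_m*1.285939 + p_d*0.000000] = 2.117948
  V(0,+0) = exp(-r*dt) * [p_u*2.117948 + p_m*0.211598 + p_d*0.000000] = 0.488671


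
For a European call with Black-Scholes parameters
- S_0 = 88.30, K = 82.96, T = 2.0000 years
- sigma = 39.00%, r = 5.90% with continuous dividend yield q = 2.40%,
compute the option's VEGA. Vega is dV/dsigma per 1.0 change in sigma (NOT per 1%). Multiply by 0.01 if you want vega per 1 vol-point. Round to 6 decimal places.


Answer: Vega = 41.568993

Derivation:
d1 = 0.5157918684; d2 = -0.0357514210
phi(d1) = 0.3492528366; exp(-qT) = 0.9531337871; exp(-rT) = 0.8886960526
Vega = S * exp(-qT) * phi(d1) * sqrt(T) = 88.3000 * 0.9531337871 * 0.3492528366 * 1.4142135624 = 41.568993


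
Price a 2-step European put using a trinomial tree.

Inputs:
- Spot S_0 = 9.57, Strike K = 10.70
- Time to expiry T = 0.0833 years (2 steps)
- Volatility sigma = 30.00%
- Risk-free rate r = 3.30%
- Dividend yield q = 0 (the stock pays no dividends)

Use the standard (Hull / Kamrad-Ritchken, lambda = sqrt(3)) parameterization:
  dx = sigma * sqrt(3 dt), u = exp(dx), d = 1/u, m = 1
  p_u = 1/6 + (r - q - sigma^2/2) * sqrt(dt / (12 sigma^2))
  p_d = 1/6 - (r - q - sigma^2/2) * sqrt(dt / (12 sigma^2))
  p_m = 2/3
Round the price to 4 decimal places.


dt = T/N = 0.041650; dx = sigma*sqrt(3*dt) = 0.106045
u = exp(dx) = 1.111872; d = 1/u = 0.899384
p_u = 0.164310, p_m = 0.666667, p_d = 0.169023
Discount per step: exp(-r*dt) = 0.998626
Stock lattice S(k, j) with j the centered position index:
  k=0: S(0,+0) = 9.5700
  k=1: S(1,-1) = 8.6071; S(1,+0) = 9.5700; S(1,+1) = 10.6406
  k=2: S(2,-2) = 7.7411; S(2,-1) = 8.6071; S(2,+0) = 9.5700; S(2,+1) = 10.6406; S(2,+2) = 11.8310
Terminal payoffs V(N, j) = max(K - S_T, 0):
  V(2,-2) = 2.958902; V(2,-1) = 2.092892; V(2,+0) = 1.130000; V(2,+1) = 0.059388; V(2,+2) = 0.000000
Backward induction: V(k, j) = exp(-r*dt) * [p_u * V(k+1, j+1) + p_m * V(k+1, j) + p_d * V(k+1, j-1)]
  V(1,-1) = exp(-r*dt) * [p_u*1.130000 + p_m*2.092892 + p_d*2.958902] = 2.078196
  V(1,+0) = exp(-r*dt) * [p_u*0.059388 + p_m*1.130000 + p_d*2.092892] = 1.115305
  V(1,+1) = exp(-r*dt) * [p_u*0.000000 + p_m*0.059388 + p_d*1.130000] = 0.230271
  V(0,+0) = exp(-r*dt) * [p_u*0.230271 + p_m*1.115305 + p_d*2.078196] = 1.131080

Answer: Price = V(0,0) = 1.1311


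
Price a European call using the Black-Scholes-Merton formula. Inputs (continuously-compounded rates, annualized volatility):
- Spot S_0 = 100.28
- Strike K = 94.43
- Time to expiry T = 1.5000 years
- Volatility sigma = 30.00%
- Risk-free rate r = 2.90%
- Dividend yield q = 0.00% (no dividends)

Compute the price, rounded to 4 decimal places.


d1 = (ln(S/K) + (r - q + 0.5*sigma^2) * T) / (sigma * sqrt(T)) = 0.46569550
d2 = d1 - sigma * sqrt(T) = 0.09827204
exp(-rT) = 0.95743255; exp(-qT) = 1.00000000
C = S_0 * exp(-qT) * N(d1) - K * exp(-rT) * N(d2)
N(d1) = 0.67928326; N(d2) = 0.53914186
C = 100.2800 * 1.00000000 * 0.67928326 - 94.4300 * 0.95743255 * 0.53914186 = 19.3745

Answer: Price = 19.3745


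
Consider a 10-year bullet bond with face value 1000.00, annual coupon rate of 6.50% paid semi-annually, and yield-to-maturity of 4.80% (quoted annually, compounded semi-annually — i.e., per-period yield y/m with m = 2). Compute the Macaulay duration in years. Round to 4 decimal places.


Answer: Macaulay duration = 7.6800 years

Derivation:
Coupon per period c = face * coupon_rate / m = 32.500000
Periods per year m = 2; per-period yield y/m = 0.024000
Number of cashflows N = 20
Cashflows (t years, CF_t, discount factor 1/(1+y/m)^(m*t), PV):
  t = 0.5000: CF_t = 32.500000, DF = 0.976562, PV = 31.738281
  t = 1.0000: CF_t = 32.500000, DF = 0.953674, PV = 30.994415
  t = 1.5000: CF_t = 32.500000, DF = 0.931323, PV = 30.267984
  t = 2.0000: CF_t = 32.500000, DF = 0.909495, PV = 29.558578
  t = 2.5000: CF_t = 32.500000, DF = 0.888178, PV = 28.865799
  t = 3.0000: CF_t = 32.500000, DF = 0.867362, PV = 28.189256
  t = 3.5000: CF_t = 32.500000, DF = 0.847033, PV = 27.528571
  t = 4.0000: CF_t = 32.500000, DF = 0.827181, PV = 26.883370
  t = 4.5000: CF_t = 32.500000, DF = 0.807794, PV = 26.253291
  t = 5.0000: CF_t = 32.500000, DF = 0.788861, PV = 25.637979
  t = 5.5000: CF_t = 32.500000, DF = 0.770372, PV = 25.037089
  t = 6.0000: CF_t = 32.500000, DF = 0.752316, PV = 24.450282
  t = 6.5000: CF_t = 32.500000, DF = 0.734684, PV = 23.877229
  t = 7.0000: CF_t = 32.500000, DF = 0.717465, PV = 23.317606
  t = 7.5000: CF_t = 32.500000, DF = 0.700649, PV = 22.771100
  t = 8.0000: CF_t = 32.500000, DF = 0.684228, PV = 22.237402
  t = 8.5000: CF_t = 32.500000, DF = 0.668191, PV = 21.716213
  t = 9.0000: CF_t = 32.500000, DF = 0.652530, PV = 21.207240
  t = 9.5000: CF_t = 32.500000, DF = 0.637237, PV = 20.710195
  t = 10.0000: CF_t = 1032.500000, DF = 0.622302, PV = 642.526327
Price P = sum_t PV_t = 1133.768209
Macaulay numerator sum_t t * PV_t:
  t * PV_t at t = 0.5000: 15.869141
  t * PV_t at t = 1.0000: 30.994415
  t * PV_t at t = 1.5000: 45.401976
  t * PV_t at t = 2.0000: 59.117156
  t * PV_t at t = 2.5000: 72.164497
  t * PV_t at t = 3.0000: 84.567769
  t * PV_t at t = 3.5000: 96.349998
  t * PV_t at t = 4.0000: 107.533480
  t * PV_t at t = 4.5000: 118.139809
  t * PV_t at t = 5.0000: 128.189897
  t * PV_t at t = 5.5000: 137.703991
  t * PV_t at t = 6.0000: 146.701695
  t * PV_t at t = 6.5000: 155.201989
  t * PV_t at t = 7.0000: 163.223245
  t * PV_t at t = 7.5000: 170.783250
  t * PV_t at t = 8.0000: 177.899219
  t * PV_t at t = 8.5000: 184.587813
  t * PV_t at t = 9.0000: 190.865156
  t * PV_t at t = 9.5000: 196.746851
  t * PV_t at t = 10.0000: 6425.263274
Macaulay duration D = (sum_t t * PV_t) / P = 8707.304620 / 1133.768209 = 7.679969


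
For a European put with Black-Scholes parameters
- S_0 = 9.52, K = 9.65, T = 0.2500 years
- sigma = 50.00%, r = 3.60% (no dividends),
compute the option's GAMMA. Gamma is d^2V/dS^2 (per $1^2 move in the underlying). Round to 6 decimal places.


d1 = 0.1067477338; d2 = -0.1432522662
phi(d1) = 0.3966757540; exp(-qT) = 1.0000000000; exp(-rT) = 0.9910403788
Gamma = exp(-qT) * phi(d1) / (S * sigma * sqrt(T)) = 1.0000000000 * 0.3966757540 / (9.5200 * 0.5000 * 0.5000000000) = 0.166670

Answer: Gamma = 0.166670


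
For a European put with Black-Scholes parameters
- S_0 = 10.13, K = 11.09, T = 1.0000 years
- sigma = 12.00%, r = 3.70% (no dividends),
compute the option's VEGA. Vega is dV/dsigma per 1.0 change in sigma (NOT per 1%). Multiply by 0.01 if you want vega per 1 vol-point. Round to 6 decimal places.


d1 = -0.3861873592; d2 = -0.5061873592
phi(d1) = 0.3702751610; exp(-qT) = 1.0000000000; exp(-rT) = 0.9636761353
Vega = S * exp(-qT) * phi(d1) * sqrt(T) = 10.1300 * 1.0000000000 * 0.3702751610 * 1.0000000000 = 3.750887

Answer: Vega = 3.750887


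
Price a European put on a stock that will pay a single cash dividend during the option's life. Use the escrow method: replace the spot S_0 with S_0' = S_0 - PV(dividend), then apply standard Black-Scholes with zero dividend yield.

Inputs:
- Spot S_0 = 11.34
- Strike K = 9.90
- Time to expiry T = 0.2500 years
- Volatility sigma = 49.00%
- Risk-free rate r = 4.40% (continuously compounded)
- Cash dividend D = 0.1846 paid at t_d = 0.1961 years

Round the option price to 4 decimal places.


PV(D) = D * exp(-r * t_d) = 0.1846 * 0.99140872 = 0.18301405
S_0' = S_0 - PV(D) = 11.3400 - 0.18301405 = 11.15698595
d1 = (ln(S_0'/K) + (r + sigma^2/2)*T) / (sigma*sqrt(T)) = 0.65527995
d2 = d1 - sigma*sqrt(T) = 0.41027995
exp(-rT) = 0.98906028
N(-d1) = 0.25614376; N(-d2) = 0.34080030
P = K * exp(-rT) * N(-d2) - S_0' * N(-d1) = 9.9000 * 0.98906028 * 0.34080030 - 11.15698595 * 0.25614376 = 0.4792

Answer: Price = 0.4792


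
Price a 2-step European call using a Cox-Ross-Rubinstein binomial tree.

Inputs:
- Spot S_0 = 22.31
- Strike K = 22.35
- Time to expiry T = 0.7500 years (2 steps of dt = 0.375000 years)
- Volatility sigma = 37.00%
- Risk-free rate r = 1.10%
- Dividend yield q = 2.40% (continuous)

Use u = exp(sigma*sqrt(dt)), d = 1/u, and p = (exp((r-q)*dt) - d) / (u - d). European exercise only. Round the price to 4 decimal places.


Answer: Price = V(0,0) = 2.3703

Derivation:
dt = T/N = 0.375000
u = exp(sigma*sqrt(dt)) = 1.254300; d = 1/u = 0.797257
p = (exp((r-q)*dt) - d) / (u - d) = 0.432956
Discount per step: exp(-r*dt) = 0.995883
Stock lattice S(k, i) with i counting down-moves:
  k=0: S(0,0) = 22.3100
  k=1: S(1,0) = 27.9834; S(1,1) = 17.7868
  k=2: S(2,0) = 35.0996; S(2,1) = 22.3100; S(2,2) = 14.1807
Terminal payoffs V(N, i) = max(S_T - K, 0):
  V(2,0) = 12.749631; V(2,1) = 0.000000; V(2,2) = 0.000000
Backward induction: V(k, i) = exp(-r*dt) * [p * V(k+1, i) + (1-p) * V(k+1, i+1)].
  V(1,0) = exp(-r*dt) * [p*12.749631 + (1-p)*0.000000] = 5.497309
  V(1,1) = exp(-r*dt) * [p*0.000000 + (1-p)*0.000000] = 0.000000
  V(0,0) = exp(-r*dt) * [p*5.497309 + (1-p)*0.000000] = 2.370296


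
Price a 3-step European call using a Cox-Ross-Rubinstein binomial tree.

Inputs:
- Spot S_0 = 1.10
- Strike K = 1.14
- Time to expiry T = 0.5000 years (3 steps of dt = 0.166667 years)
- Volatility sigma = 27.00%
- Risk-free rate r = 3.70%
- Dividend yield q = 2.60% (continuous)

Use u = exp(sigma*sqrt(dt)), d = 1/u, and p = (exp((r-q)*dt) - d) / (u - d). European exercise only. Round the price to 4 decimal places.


Answer: Price = V(0,0) = 0.0738

Derivation:
dt = T/N = 0.166667
u = exp(sigma*sqrt(dt)) = 1.116532; d = 1/u = 0.895631
p = (exp((r-q)*dt) - d) / (u - d) = 0.480778
Discount per step: exp(-r*dt) = 0.993852
Stock lattice S(k, i) with i counting down-moves:
  k=0: S(0,0) = 1.1000
  k=1: S(1,0) = 1.2282; S(1,1) = 0.9852
  k=2: S(2,0) = 1.3713; S(2,1) = 1.1000; S(2,2) = 0.8824
  k=3: S(3,0) = 1.5311; S(3,1) = 1.2282; S(3,2) = 0.9852; S(3,3) = 0.7903
Terminal payoffs V(N, i) = max(S_T - K, 0):
  V(3,0) = 0.391107; V(3,1) = 0.088185; V(3,2) = 0.000000; V(3,3) = 0.000000
Backward induction: V(k, i) = exp(-r*dt) * [p * V(k+1, i) + (1-p) * V(k+1, i+1)].
  V(2,0) = exp(-r*dt) * [p*0.391107 + (1-p)*0.088185] = 0.232386
  V(2,1) = exp(-r*dt) * [p*0.088185 + (1-p)*0.000000] = 0.042137
  V(2,2) = exp(-r*dt) * [p*0.000000 + (1-p)*0.000000] = 0.000000
  V(1,0) = exp(-r*dt) * [p*0.232386 + (1-p)*0.042137] = 0.132783
  V(1,1) = exp(-r*dt) * [p*0.042137 + (1-p)*0.000000] = 0.020134
  V(0,0) = exp(-r*dt) * [p*0.132783 + (1-p)*0.020134] = 0.073836


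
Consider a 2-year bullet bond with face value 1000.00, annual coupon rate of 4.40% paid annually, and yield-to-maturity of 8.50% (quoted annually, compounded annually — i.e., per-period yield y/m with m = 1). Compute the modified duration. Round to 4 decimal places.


Coupon per period c = face * coupon_rate / m = 44.000000
Periods per year m = 1; per-period yield y/m = 0.085000
Number of cashflows N = 2
Cashflows (t years, CF_t, discount factor 1/(1+y/m)^(m*t), PV):
  t = 1.0000: CF_t = 44.000000, DF = 0.921659, PV = 40.552995
  t = 2.0000: CF_t = 1044.000000, DF = 0.849455, PV = 886.831319
Price P = sum_t PV_t = 927.384315
First compute Macaulay numerator sum_t t * PV_t:
  t * PV_t at t = 1.0000: 40.552995
  t * PV_t at t = 2.0000: 1773.662639
Macaulay duration D = 1814.215634 / 927.384315 = 1.956272
Modified duration = D / (1 + y/m) = 1.956272 / (1 + 0.085000) = 1.803015

Answer: Modified duration = 1.8030


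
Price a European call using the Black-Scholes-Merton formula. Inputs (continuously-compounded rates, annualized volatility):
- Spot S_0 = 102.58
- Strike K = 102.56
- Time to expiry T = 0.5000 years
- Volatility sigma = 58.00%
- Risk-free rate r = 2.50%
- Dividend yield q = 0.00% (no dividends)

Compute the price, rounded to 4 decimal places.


Answer: Price = 17.2164

Derivation:
d1 = (ln(S/K) + (r - q + 0.5*sigma^2) * T) / (sigma * sqrt(T)) = 0.23601515
d2 = d1 - sigma * sqrt(T) = -0.17410678
exp(-rT) = 0.98757780; exp(-qT) = 1.00000000
C = S_0 * exp(-qT) * N(d1) - K * exp(-rT) * N(d2)
N(d1) = 0.59328954; N(d2) = 0.43089077
C = 102.5800 * 1.00000000 * 0.59328954 - 102.5600 * 0.98757780 * 0.43089077 = 17.2164


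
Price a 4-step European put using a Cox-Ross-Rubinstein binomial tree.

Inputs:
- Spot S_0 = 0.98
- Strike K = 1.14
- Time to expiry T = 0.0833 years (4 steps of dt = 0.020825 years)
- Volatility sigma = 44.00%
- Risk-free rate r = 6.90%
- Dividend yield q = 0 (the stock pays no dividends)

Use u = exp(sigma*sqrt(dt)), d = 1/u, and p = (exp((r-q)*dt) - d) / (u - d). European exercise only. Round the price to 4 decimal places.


Answer: Price = V(0,0) = 0.1609

Derivation:
dt = T/N = 0.020825
u = exp(sigma*sqrt(dt)) = 1.065555; d = 1/u = 0.938478
p = (exp((r-q)*dt) - d) / (u - d) = 0.495447
Discount per step: exp(-r*dt) = 0.998564
Stock lattice S(k, i) with i counting down-moves:
  k=0: S(0,0) = 0.9800
  k=1: S(1,0) = 1.0442; S(1,1) = 0.9197
  k=2: S(2,0) = 1.1127; S(2,1) = 0.9800; S(2,2) = 0.8631
  k=3: S(3,0) = 1.1856; S(3,1) = 1.0442; S(3,2) = 0.9197; S(3,3) = 0.8100
  k=4: S(4,0) = 1.2634; S(4,1) = 1.1127; S(4,2) = 0.9800; S(4,3) = 0.8631; S(4,4) = 0.7602
Terminal payoffs V(N, i) = max(K - S_T, 0):
  V(4,0) = 0.000000; V(4,1) = 0.027301; V(4,2) = 0.160000; V(4,3) = 0.276874; V(4,4) = 0.379809
Backward induction: V(k, i) = exp(-r*dt) * [p * V(k+1, i) + (1-p) * V(k+1, i+1)].
  V(3,0) = exp(-r*dt) * [p*0.000000 + (1-p)*0.027301] = 0.013755
  V(3,1) = exp(-r*dt) * [p*0.027301 + (1-p)*0.160000] = 0.094119
  V(3,2) = exp(-r*dt) * [p*0.160000 + (1-p)*0.276874] = 0.218655
  V(3,3) = exp(-r*dt) * [p*0.276874 + (1-p)*0.379809] = 0.328338
  V(2,0) = exp(-r*dt) * [p*0.013755 + (1-p)*0.094119] = 0.054225
  V(2,1) = exp(-r*dt) * [p*0.094119 + (1-p)*0.218655] = 0.156729
  V(2,2) = exp(-r*dt) * [p*0.218655 + (1-p)*0.328338] = 0.273602
  V(1,0) = exp(-r*dt) * [p*0.054225 + (1-p)*0.156729] = 0.105791
  V(1,1) = exp(-r*dt) * [p*0.156729 + (1-p)*0.273602] = 0.215388
  V(0,0) = exp(-r*dt) * [p*0.105791 + (1-p)*0.215388] = 0.160857


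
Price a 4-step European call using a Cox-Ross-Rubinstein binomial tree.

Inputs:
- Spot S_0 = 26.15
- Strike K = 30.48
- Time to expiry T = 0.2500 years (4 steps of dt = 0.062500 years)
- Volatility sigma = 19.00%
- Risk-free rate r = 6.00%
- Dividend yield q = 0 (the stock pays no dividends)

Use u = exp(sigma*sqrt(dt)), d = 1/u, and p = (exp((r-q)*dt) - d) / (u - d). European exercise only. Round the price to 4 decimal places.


dt = T/N = 0.062500
u = exp(sigma*sqrt(dt)) = 1.048646; d = 1/u = 0.953610
p = (exp((r-q)*dt) - d) / (u - d) = 0.527660
Discount per step: exp(-r*dt) = 0.996257
Stock lattice S(k, i) with i counting down-moves:
  k=0: S(0,0) = 26.1500
  k=1: S(1,0) = 27.4221; S(1,1) = 24.9369
  k=2: S(2,0) = 28.7561; S(2,1) = 26.1500; S(2,2) = 23.7801
  k=3: S(3,0) = 30.1550; S(3,1) = 27.4221; S(3,2) = 24.9369; S(3,3) = 22.6770
  k=4: S(4,0) = 31.6219; S(4,1) = 28.7561; S(4,2) = 26.1500; S(4,3) = 23.7801; S(4,4) = 21.6250
Terminal payoffs V(N, i) = max(S_T - K, 0):
  V(4,0) = 1.141877; V(4,1) = 0.000000; V(4,2) = 0.000000; V(4,3) = 0.000000; V(4,4) = 0.000000
Backward induction: V(k, i) = exp(-r*dt) * [p * V(k+1, i) + (1-p) * V(k+1, i+1)].
  V(3,0) = exp(-r*dt) * [p*1.141877 + (1-p)*0.000000] = 0.600268
  V(3,1) = exp(-r*dt) * [p*0.000000 + (1-p)*0.000000] = 0.000000
  V(3,2) = exp(-r*dt) * [p*0.000000 + (1-p)*0.000000] = 0.000000
  V(3,3) = exp(-r*dt) * [p*0.000000 + (1-p)*0.000000] = 0.000000
  V(2,0) = exp(-r*dt) * [p*0.600268 + (1-p)*0.000000] = 0.315552
  V(2,1) = exp(-r*dt) * [p*0.000000 + (1-p)*0.000000] = 0.000000
  V(2,2) = exp(-r*dt) * [p*0.000000 + (1-p)*0.000000] = 0.000000
  V(1,0) = exp(-r*dt) * [p*0.315552 + (1-p)*0.000000] = 0.165881
  V(1,1) = exp(-r*dt) * [p*0.000000 + (1-p)*0.000000] = 0.000000
  V(0,0) = exp(-r*dt) * [p*0.165881 + (1-p)*0.000000] = 0.087201

Answer: Price = V(0,0) = 0.0872


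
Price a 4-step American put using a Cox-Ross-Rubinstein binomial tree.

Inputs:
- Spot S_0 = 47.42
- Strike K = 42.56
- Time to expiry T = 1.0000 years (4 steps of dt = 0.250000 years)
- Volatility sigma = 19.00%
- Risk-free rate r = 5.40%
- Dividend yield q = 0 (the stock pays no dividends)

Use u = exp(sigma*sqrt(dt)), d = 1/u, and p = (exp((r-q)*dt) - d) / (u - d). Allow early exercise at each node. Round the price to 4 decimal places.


Answer: Price = V(0,0) = 1.0950

Derivation:
dt = T/N = 0.250000
u = exp(sigma*sqrt(dt)) = 1.099659; d = 1/u = 0.909373
p = (exp((r-q)*dt) - d) / (u - d) = 0.547695
Discount per step: exp(-r*dt) = 0.986591
Stock lattice S(k, i) with i counting down-moves:
  k=0: S(0,0) = 47.4200
  k=1: S(1,0) = 52.1458; S(1,1) = 43.1225
  k=2: S(2,0) = 57.3426; S(2,1) = 47.4200; S(2,2) = 39.2144
  k=3: S(3,0) = 63.0573; S(3,1) = 52.1458; S(3,2) = 43.1225; S(3,3) = 35.6605
  k=4: S(4,0) = 69.3415; S(4,1) = 57.3426; S(4,2) = 47.4200; S(4,3) = 39.2144; S(4,4) = 32.4287
Terminal payoffs V(N, i) = max(K - S_T, 0):
  V(4,0) = 0.000000; V(4,1) = 0.000000; V(4,2) = 0.000000; V(4,3) = 3.345598; V(4,4) = 10.131292
Backward induction: V(k, i) = exp(-r*dt) * [p * V(k+1, i) + (1-p) * V(k+1, i+1)]; then take max(V_cont, immediate exercise) for American.
  V(3,0) = exp(-r*dt) * [p*0.000000 + (1-p)*0.000000] = 0.000000; exercise = 0.000000; V(3,0) = max -> 0.000000
  V(3,1) = exp(-r*dt) * [p*0.000000 + (1-p)*0.000000] = 0.000000; exercise = 0.000000; V(3,1) = max -> 0.000000
  V(3,2) = exp(-r*dt) * [p*0.000000 + (1-p)*3.345598] = 1.492940; exercise = 0.000000; V(3,2) = max -> 1.492940
  V(3,3) = exp(-r*dt) * [p*3.345598 + (1-p)*10.131292] = 6.328785; exercise = 6.899484; V(3,3) = max -> 6.899484
  V(2,0) = exp(-r*dt) * [p*0.000000 + (1-p)*0.000000] = 0.000000; exercise = 0.000000; V(2,0) = max -> 0.000000
  V(2,1) = exp(-r*dt) * [p*0.000000 + (1-p)*1.492940] = 0.666210; exercise = 0.000000; V(2,1) = max -> 0.666210
  V(2,2) = exp(-r*dt) * [p*1.492940 + (1-p)*6.899484] = 3.885538; exercise = 3.345598; V(2,2) = max -> 3.885538
  V(1,0) = exp(-r*dt) * [p*0.000000 + (1-p)*0.666210] = 0.297290; exercise = 0.000000; V(1,0) = max -> 0.297290
  V(1,1) = exp(-r*dt) * [p*0.666210 + (1-p)*3.885538] = 2.093870; exercise = 0.000000; V(1,1) = max -> 2.093870
  V(0,0) = exp(-r*dt) * [p*0.297290 + (1-p)*2.093870] = 1.095009; exercise = 0.000000; V(0,0) = max -> 1.095009


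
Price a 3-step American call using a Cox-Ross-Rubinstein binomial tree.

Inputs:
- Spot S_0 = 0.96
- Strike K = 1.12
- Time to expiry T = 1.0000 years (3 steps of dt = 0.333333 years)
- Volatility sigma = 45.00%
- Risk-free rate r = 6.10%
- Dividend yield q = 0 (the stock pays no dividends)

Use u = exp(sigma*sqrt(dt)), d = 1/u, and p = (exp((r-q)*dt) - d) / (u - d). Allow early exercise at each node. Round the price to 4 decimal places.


dt = T/N = 0.333333
u = exp(sigma*sqrt(dt)) = 1.296681; d = 1/u = 0.771200
p = (exp((r-q)*dt) - d) / (u - d) = 0.474502
Discount per step: exp(-r*dt) = 0.979872
Stock lattice S(k, i) with i counting down-moves:
  k=0: S(0,0) = 0.9600
  k=1: S(1,0) = 1.2448; S(1,1) = 0.7404
  k=2: S(2,0) = 1.6141; S(2,1) = 0.9600; S(2,2) = 0.5710
  k=3: S(3,0) = 2.0930; S(3,1) = 1.2448; S(3,2) = 0.7404; S(3,3) = 0.4403
Terminal payoffs V(N, i) = max(S_T - K, 0):
  V(3,0) = 0.973005; V(3,1) = 0.124813; V(3,2) = 0.000000; V(3,3) = 0.000000
Backward induction: V(k, i) = exp(-r*dt) * [p * V(k+1, i) + (1-p) * V(k+1, i+1)]; then take max(V_cont, immediate exercise) for American.
  V(2,0) = exp(-r*dt) * [p*0.973005 + (1-p)*0.124813] = 0.516669; exercise = 0.494125; V(2,0) = max -> 0.516669
  V(2,1) = exp(-r*dt) * [p*0.124813 + (1-p)*0.000000] = 0.058032; exercise = 0.000000; V(2,1) = max -> 0.058032
  V(2,2) = exp(-r*dt) * [p*0.000000 + (1-p)*0.000000] = 0.000000; exercise = 0.000000; V(2,2) = max -> 0.000000
  V(1,0) = exp(-r*dt) * [p*0.516669 + (1-p)*0.058032] = 0.270108; exercise = 0.124813; V(1,0) = max -> 0.270108
  V(1,1) = exp(-r*dt) * [p*0.058032 + (1-p)*0.000000] = 0.026982; exercise = 0.000000; V(1,1) = max -> 0.026982
  V(0,0) = exp(-r*dt) * [p*0.270108 + (1-p)*0.026982] = 0.139480; exercise = 0.000000; V(0,0) = max -> 0.139480

Answer: Price = V(0,0) = 0.1395


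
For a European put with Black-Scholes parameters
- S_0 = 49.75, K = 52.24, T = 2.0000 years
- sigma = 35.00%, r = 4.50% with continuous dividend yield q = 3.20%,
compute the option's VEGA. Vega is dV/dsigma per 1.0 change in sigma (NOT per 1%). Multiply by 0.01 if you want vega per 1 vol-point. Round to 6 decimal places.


Answer: Vega = 25.800015

Derivation:
d1 = 0.2013476026; d2 = -0.2936271442
phi(d1) = 0.3909369592; exp(-qT) = 0.9380049995; exp(-rT) = 0.9139311853
Vega = S * exp(-qT) * phi(d1) * sqrt(T) = 49.7500 * 0.9380049995 * 0.3909369592 * 1.4142135624 = 25.800015


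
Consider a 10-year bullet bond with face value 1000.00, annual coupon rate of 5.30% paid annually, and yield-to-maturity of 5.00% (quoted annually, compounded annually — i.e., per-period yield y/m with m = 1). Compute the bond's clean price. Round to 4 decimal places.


Answer: Price = 1023.1652

Derivation:
Coupon per period c = face * coupon_rate / m = 53.000000
Periods per year m = 1; per-period yield y/m = 0.050000
Number of cashflows N = 10
Cashflows (t years, CF_t, discount factor 1/(1+y/m)^(m*t), PV):
  t = 1.0000: CF_t = 53.000000, DF = 0.952381, PV = 50.476190
  t = 2.0000: CF_t = 53.000000, DF = 0.907029, PV = 48.072562
  t = 3.0000: CF_t = 53.000000, DF = 0.863838, PV = 45.783393
  t = 4.0000: CF_t = 53.000000, DF = 0.822702, PV = 43.603231
  t = 5.0000: CF_t = 53.000000, DF = 0.783526, PV = 41.526887
  t = 6.0000: CF_t = 53.000000, DF = 0.746215, PV = 39.549416
  t = 7.0000: CF_t = 53.000000, DF = 0.710681, PV = 37.666110
  t = 8.0000: CF_t = 53.000000, DF = 0.676839, PV = 35.872486
  t = 9.0000: CF_t = 53.000000, DF = 0.644609, PV = 34.164273
  t = 10.0000: CF_t = 1053.000000, DF = 0.613913, PV = 646.450656
Price P = sum_t PV_t = 1023.165205


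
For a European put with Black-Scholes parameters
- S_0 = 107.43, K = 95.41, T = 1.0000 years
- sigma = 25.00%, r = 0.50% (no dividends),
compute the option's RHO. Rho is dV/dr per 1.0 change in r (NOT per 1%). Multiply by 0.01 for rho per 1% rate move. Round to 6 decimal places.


d1 = 0.6196243117; d2 = 0.3696243117
phi(d1) = 0.3292606222; exp(-qT) = 1.0000000000; exp(-rT) = 0.9950124792
N(-d2) = 0.3558312170
Rho = -K*T*exp(-rT)*N(-d2) = -95.4100 * 1.0000 * 0.9950124792 * 0.3558312170 = -33.780531

Answer: Rho = -33.780531


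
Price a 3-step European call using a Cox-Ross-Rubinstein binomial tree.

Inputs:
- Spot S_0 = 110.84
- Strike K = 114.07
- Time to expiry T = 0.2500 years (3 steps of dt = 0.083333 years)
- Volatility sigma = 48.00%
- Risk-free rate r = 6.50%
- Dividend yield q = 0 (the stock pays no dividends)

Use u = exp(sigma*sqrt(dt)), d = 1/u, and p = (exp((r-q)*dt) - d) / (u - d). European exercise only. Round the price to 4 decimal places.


Answer: Price = V(0,0) = 10.7829

Derivation:
dt = T/N = 0.083333
u = exp(sigma*sqrt(dt)) = 1.148623; d = 1/u = 0.870607
p = (exp((r-q)*dt) - d) / (u - d) = 0.484950
Discount per step: exp(-r*dt) = 0.994598
Stock lattice S(k, i) with i counting down-moves:
  k=0: S(0,0) = 110.8400
  k=1: S(1,0) = 127.3134; S(1,1) = 96.4981
  k=2: S(2,0) = 146.2351; S(2,1) = 110.8400; S(2,2) = 84.0120
  k=3: S(3,0) = 167.9691; S(3,1) = 127.3134; S(3,2) = 96.4981; S(3,3) = 73.1415
Terminal payoffs V(N, i) = max(S_T - K, 0):
  V(3,0) = 53.899080; V(3,1) = 13.243403; V(3,2) = 0.000000; V(3,3) = 0.000000
Backward induction: V(k, i) = exp(-r*dt) * [p * V(k+1, i) + (1-p) * V(k+1, i+1)].
  V(2,0) = exp(-r*dt) * [p*53.899080 + (1-p)*13.243403] = 32.781345
  V(2,1) = exp(-r*dt) * [p*13.243403 + (1-p)*0.000000] = 6.387700
  V(2,2) = exp(-r*dt) * [p*0.000000 + (1-p)*0.000000] = 0.000000
  V(1,0) = exp(-r*dt) * [p*32.781345 + (1-p)*6.387700] = 19.083661
  V(1,1) = exp(-r*dt) * [p*6.387700 + (1-p)*0.000000] = 3.080984
  V(0,0) = exp(-r*dt) * [p*19.083661 + (1-p)*3.080984] = 10.782924


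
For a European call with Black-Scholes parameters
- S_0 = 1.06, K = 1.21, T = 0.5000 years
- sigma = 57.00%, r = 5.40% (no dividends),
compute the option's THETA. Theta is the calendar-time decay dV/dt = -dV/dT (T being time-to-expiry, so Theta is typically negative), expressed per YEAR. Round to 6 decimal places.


Answer: Theta = -0.190597

Derivation:
d1 = -0.0598595700; d2 = -0.4629104353
phi(d1) = 0.3982281816; exp(-qT) = 1.0000000000; exp(-rT) = 0.9733612415
Theta = -S*exp(-qT)*phi(d1)*sigma/(2*sqrt(T)) - r*K*exp(-rT)*N(d2) + q*S*exp(-qT)*N(d1)
N(d1) = 0.4761337403; N(d2) = 0.3217142837; sqrt(T) = 0.7071067812
Term 1 = -1.0600 * 1.0000000000 * 0.3982281816 * 0.5700 / (2 * 0.7071067812) = -0.1701365860
Term 2 = -0.0540 * 1.2100 * 0.9733612415 * 0.3217142837 = -0.0204608430
Term 3 = 0 (no dividend yield, q = 0)
Theta = -0.1701365860 + (-0.0204608430) + (0.0000000000) = -0.190597


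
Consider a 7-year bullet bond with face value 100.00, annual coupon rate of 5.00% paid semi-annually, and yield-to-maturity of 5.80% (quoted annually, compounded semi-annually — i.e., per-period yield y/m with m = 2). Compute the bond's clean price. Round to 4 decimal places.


Coupon per period c = face * coupon_rate / m = 2.500000
Periods per year m = 2; per-period yield y/m = 0.029000
Number of cashflows N = 14
Cashflows (t years, CF_t, discount factor 1/(1+y/m)^(m*t), PV):
  t = 0.5000: CF_t = 2.500000, DF = 0.971817, PV = 2.429543
  t = 1.0000: CF_t = 2.500000, DF = 0.944429, PV = 2.361072
  t = 1.5000: CF_t = 2.500000, DF = 0.917812, PV = 2.294531
  t = 2.0000: CF_t = 2.500000, DF = 0.891946, PV = 2.229865
  t = 2.5000: CF_t = 2.500000, DF = 0.866808, PV = 2.167021
  t = 3.0000: CF_t = 2.500000, DF = 0.842379, PV = 2.105949
  t = 3.5000: CF_t = 2.500000, DF = 0.818639, PV = 2.046597
  t = 4.0000: CF_t = 2.500000, DF = 0.795567, PV = 1.988919
  t = 4.5000: CF_t = 2.500000, DF = 0.773146, PV = 1.932866
  t = 5.0000: CF_t = 2.500000, DF = 0.751357, PV = 1.878392
  t = 5.5000: CF_t = 2.500000, DF = 0.730182, PV = 1.825454
  t = 6.0000: CF_t = 2.500000, DF = 0.709603, PV = 1.774008
  t = 6.5000: CF_t = 2.500000, DF = 0.689605, PV = 1.724011
  t = 7.0000: CF_t = 102.500000, DF = 0.670170, PV = 68.692389
Price P = sum_t PV_t = 95.450616

Answer: Price = 95.4506


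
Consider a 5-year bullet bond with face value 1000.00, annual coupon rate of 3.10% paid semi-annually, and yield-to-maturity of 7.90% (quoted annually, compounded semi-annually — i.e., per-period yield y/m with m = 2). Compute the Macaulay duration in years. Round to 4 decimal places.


Answer: Macaulay duration = 4.6227 years

Derivation:
Coupon per period c = face * coupon_rate / m = 15.500000
Periods per year m = 2; per-period yield y/m = 0.039500
Number of cashflows N = 10
Cashflows (t years, CF_t, discount factor 1/(1+y/m)^(m*t), PV):
  t = 0.5000: CF_t = 15.500000, DF = 0.962001, PV = 14.911015
  t = 1.0000: CF_t = 15.500000, DF = 0.925446, PV = 14.344411
  t = 1.5000: CF_t = 15.500000, DF = 0.890280, PV = 13.799337
  t = 2.0000: CF_t = 15.500000, DF = 0.856450, PV = 13.274975
  t = 2.5000: CF_t = 15.500000, DF = 0.823906, PV = 12.770539
  t = 3.0000: CF_t = 15.500000, DF = 0.792598, PV = 12.285271
  t = 3.5000: CF_t = 15.500000, DF = 0.762480, PV = 11.818442
  t = 4.0000: CF_t = 15.500000, DF = 0.733507, PV = 11.369353
  t = 4.5000: CF_t = 15.500000, DF = 0.705634, PV = 10.937328
  t = 5.0000: CF_t = 1015.500000, DF = 0.678821, PV = 689.342399
Price P = sum_t PV_t = 804.853070
Macaulay numerator sum_t t * PV_t:
  t * PV_t at t = 0.5000: 7.455507
  t * PV_t at t = 1.0000: 14.344411
  t * PV_t at t = 1.5000: 20.699005
  t * PV_t at t = 2.0000: 26.549951
  t * PV_t at t = 2.5000: 31.926348
  t * PV_t at t = 3.0000: 36.855813
  t * PV_t at t = 3.5000: 41.364548
  t * PV_t at t = 4.0000: 45.477412
  t * PV_t at t = 4.5000: 49.217978
  t * PV_t at t = 5.0000: 3446.711994
Macaulay duration D = (sum_t t * PV_t) / P = 3720.602966 / 804.853070 = 4.622711


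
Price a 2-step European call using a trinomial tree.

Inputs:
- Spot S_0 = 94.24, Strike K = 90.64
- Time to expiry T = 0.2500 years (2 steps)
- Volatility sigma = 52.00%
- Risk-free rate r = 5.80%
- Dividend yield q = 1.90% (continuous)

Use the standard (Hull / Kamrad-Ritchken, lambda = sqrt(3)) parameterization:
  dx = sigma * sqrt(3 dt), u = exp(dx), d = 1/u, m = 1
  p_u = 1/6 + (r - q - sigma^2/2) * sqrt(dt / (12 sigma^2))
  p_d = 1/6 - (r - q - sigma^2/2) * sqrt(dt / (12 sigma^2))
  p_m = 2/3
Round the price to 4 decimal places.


Answer: Price = V(0,0) = 11.2177

Derivation:
dt = T/N = 0.125000; dx = sigma*sqrt(3*dt) = 0.318434
u = exp(dx) = 1.374972; d = 1/u = 0.727287
p_u = 0.147785, p_m = 0.666667, p_d = 0.185548
Discount per step: exp(-r*dt) = 0.992776
Stock lattice S(k, j) with j the centered position index:
  k=0: S(0,+0) = 94.2400
  k=1: S(1,-1) = 68.5396; S(1,+0) = 94.2400; S(1,+1) = 129.5774
  k=2: S(2,-2) = 49.8480; S(2,-1) = 68.5396; S(2,+0) = 94.2400; S(2,+1) = 129.5774; S(2,+2) = 178.1654
Terminal payoffs V(N, j) = max(S_T - K, 0):
  V(2,-2) = 0.000000; V(2,-1) = 0.000000; V(2,+0) = 3.600000; V(2,+1) = 38.937400; V(2,+2) = 87.525350
Backward induction: V(k, j) = exp(-r*dt) * [p_u * V(k+1, j+1) + p_m * V(k+1, j) + p_d * V(k+1, j-1)]
  V(1,-1) = exp(-r*dt) * [p_u*3.600000 + p_m*0.000000 + p_d*0.000000] = 0.528183
  V(1,+0) = exp(-r*dt) * [p_u*38.937400 + p_m*3.600000 + p_d*0.000000] = 8.095465
  V(1,+1) = exp(-r*dt) * [p_u*87.525350 + p_m*38.937400 + p_d*3.600000] = 39.275409
  V(0,+0) = exp(-r*dt) * [p_u*39.275409 + p_m*8.095465 + p_d*0.528183] = 11.217680
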